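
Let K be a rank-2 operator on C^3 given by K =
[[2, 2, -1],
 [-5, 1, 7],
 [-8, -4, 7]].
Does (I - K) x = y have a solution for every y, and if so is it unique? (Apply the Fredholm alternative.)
(I - K) is invertible (det(I - K) = 44 ≠ 0), so for every y in C^3 the equation (I - K) x = y has a unique solution.

K has rank 2 and factors as K = U V^T = u1 v1^T + u2 v2^T with u1 = (1, -1, -3), v1 = (3, 1, -3), u2 = (-1, -2, 1), v2 = (1, -1, -2) (multiplying out reproduces the displayed K). The nonzero eigenvalues of U V^T coincide with those of the 2 x 2 matrix G = V^T U = [[v1·u1, v1·u2], [v2·u1, v2·u2]] = [[11, -8], [8, -1]], and by the Sylvester determinant identity det(I_3 - U V^T) = det(I_2 - V^T U) = det([[-10, 8], [-8, 2]]) = (-10)(2) - (8)(-8) = 44. (Direct check: I - K =
[[-1, -2, 1],
 [5, 0, -7],
 [8, 4, -6]]
has determinant 44.) The finite-dimensional Fredholm alternative says: either (I - K) is invertible, or ker(I - K) ≠ {0} and then range(I - K) = ker((I - K)^*)^⊥, with dim ker(I - K) = dim ker((I - K)^*). Since det(I - K) ≠ 0, 1 is not an eigenvalue of K and ker(I - K) = {0}, so we are in the first case: for every y there is a unique x = (I - K)^(-1) y. (Explicitly, by the Woodbury identity, (I - U V^T)^(-1) = I + U (I_2 - G)^(-1) V^T.)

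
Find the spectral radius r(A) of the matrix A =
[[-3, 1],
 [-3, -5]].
r(A) = sqrt(18) ≈ 4.2426

The eigenvalues of A are the roots of its characteristic polynomial. With M = A (coefficients from the trace and determinant):
  p(λ) = det(λ I - M) = λ^2 + 8λ + 18.
For λ^2 + 8λ + 18 the discriminant is -8. It is negative, so the roots are the complex-conjugate pair λ = -4 ± (sqrt(8)/2) i ≈ -4 ± 1.4142i. For a conjugate pair the product of the roots equals the constant term, so |λ|^2 = 18 and |λ| = sqrt(18) ≈ 4.2426.
Thus the eigenvalues (to 4 decimals) are -4 ± 1.4142i (modulus 4.2426). The spectral radius is the largest modulus: r(A) = sqrt(18) ≈ 4.2426. (Cross-check: r(A) ≤ ||A||_2 ≈ 5.8863; equality holds whenever A is normal, though it can also hold for some non-normal A.)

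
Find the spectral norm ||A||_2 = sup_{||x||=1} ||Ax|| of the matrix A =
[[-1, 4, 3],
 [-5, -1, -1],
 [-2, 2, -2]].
||A||_2 = sqrt(32) ≈ 5.6569 (= sqrt(largest eigenvalue of A^T A))

||A||_2 = sigma_max(A) = sqrt(lambda_max(A^T A)). Form the symmetric matrix M = A^T A =
[[30, -3, 6],
 [-3, 21, 9],
 [6, 9, 14]].
Its characteristic polynomial (trace, sum of principal 2x2 minors, determinant of M give the coefficients) is
  p(λ) = det(λ I - M) = λ^3 - 65λ^2 + 1218λ - 5184.
By the rational root theorem any rational root is an integer divisor of 5184. Testing λ = 32: p(32) = 32768 - 66560 + 38976 - 5184 = 0, so λ = 32 is a root. Dividing out (λ - 32) leaves p(λ) = (λ - 32)(λ^2 - 33λ + 162). For λ^2 - 33λ + 162 the discriminant is 441. It is a perfect square (21^2), so the roots are rational: λ = (33 ± 21)/2 = 27, 6.
So the eigenvalues of A^T A are ≈ 6, 27, 32 (all ≥ 0, as they must be for A^T A). The largest is λ_max = 32, hence ||A||_2 = sqrt(λ_max) = sqrt(32) ≈ 5.6569.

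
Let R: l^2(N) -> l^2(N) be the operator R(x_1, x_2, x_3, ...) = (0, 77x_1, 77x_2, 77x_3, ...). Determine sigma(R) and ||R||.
sigma(R) = closed disk {z in C : |z| ≤ 77}; ||R|| = 77

Note R = 77·U where U is the unit right shift (U x)_k = x_{k-1} (with x_0 := 0); so ||R|| = 77||U|| and sigma(R) = 77·sigma(U). ||R x||^2 = sum_{k≥1} |77x_k|^2 = 5929||x||^2, so ||R|| = 77 and sigma(R) ⊂ {|z| ≤ 77}. For any |lambda| < 77, the equation (R - lambda I) x = 0 forces x_1 = 0, then 77x_k = lambda x_{k+1} ⇒ x = 0, so R has no eigenvalues. But (R - lambda I) is not surjective for |lambda| < 77: solving (R - lambda I) x = e_1 would require x_n proportional to (lambda/77)^(-n), which is not in l^2. So every |lambda| < 77 lies in the residual spectrum. The boundary |lambda| = 77 is in the approximate point spectrum (the spectrum is closed). Hence sigma(R) is the closed disk of radius 77.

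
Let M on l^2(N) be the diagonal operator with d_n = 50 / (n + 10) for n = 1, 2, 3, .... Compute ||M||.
||M|| = 50/11 (attained at n = 1)

For M diagonal, ||M|| = sup_n |d_n| = sup_n 50/(n + 10). This is positive and strictly decreasing in n, so the supremum is attained at n = 1: d_1 = 50/(1 + 10) = 50/11. Hence ||M|| = 50/11.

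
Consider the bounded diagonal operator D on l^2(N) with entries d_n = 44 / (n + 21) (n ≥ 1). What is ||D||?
||D|| = 2 (attained at n = 1)

For D diagonal, ||D|| = sup_n |d_n| = sup_n 44/(n + 21). This is positive and strictly decreasing in n, so the supremum is attained at n = 1: d_1 = 44/(1 + 21) = 2. Hence ||D|| = 2.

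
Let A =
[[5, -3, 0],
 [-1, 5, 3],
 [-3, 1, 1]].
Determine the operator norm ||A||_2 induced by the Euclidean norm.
||A||_2 ≈ 7.9172 (= sqrt(largest eigenvalue of A^T A))

||A||_2 = sigma_max(A) = sqrt(lambda_max(A^T A)). Form the symmetric matrix M = A^T A =
[[35, -23, -6],
 [-23, 35, 16],
 [-6, 16, 10]].
Its characteristic polynomial (trace, sum of principal 2x2 minors, determinant of M give the coefficients) is
  p(λ) = det(λ I - M) = λ^3 - 80λ^2 + 1104λ - 1156.
No integer candidate from the rational root theorem (±divisors of 1156) is a root, so the roots are irrational. The cubic discriminant is Δ = 1852324432 > 0, so there are three distinct real roots. p(1) = -131 and p(2) = 740 have opposite signs, so a root lies in (1, 2); Newton's method refines it to λ ≈ 1.1399. p(16) = 124 and p(17) = -595 have opposite signs, so a root lies in (16, 17); Newton's method refines it to λ ≈ 16.1788. p(62) = -1900 and p(63) = 923 have opposite signs, so a root lies in (62, 63); Newton's method refines it to λ ≈ 62.6813. Check (Vieta): the three roots sum to 80, matching tr M = 80.
So the eigenvalues of A^T A are ≈ 1.1399, 16.1788, 62.6813 (all ≥ 0, as they must be for A^T A). The largest is λ_max ≈ 62.6813, hence ||A||_2 = sqrt(λ_max) ≈ 7.9172.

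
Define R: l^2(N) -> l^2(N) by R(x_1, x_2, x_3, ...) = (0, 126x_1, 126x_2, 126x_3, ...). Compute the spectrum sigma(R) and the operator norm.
sigma(R) = closed disk {z in C : |z| ≤ 126}; ||R|| = 126

Note R = 126·U where U is the unit right shift (U x)_k = x_{k-1} (with x_0 := 0); so ||R|| = 126||U|| and sigma(R) = 126·sigma(U). ||R x||^2 = sum_{k≥1} |126x_k|^2 = 15876||x||^2, so ||R|| = 126 and sigma(R) ⊂ {|z| ≤ 126}. For any |lambda| < 126, the equation (R - lambda I) x = 0 forces x_1 = 0, then 126x_k = lambda x_{k+1} ⇒ x = 0, so R has no eigenvalues. But (R - lambda I) is not surjective for |lambda| < 126: solving (R - lambda I) x = e_1 would require x_n proportional to (lambda/126)^(-n), which is not in l^2. So every |lambda| < 126 lies in the residual spectrum. The boundary |lambda| = 126 is in the approximate point spectrum (the spectrum is closed). Hence sigma(R) is the closed disk of radius 126.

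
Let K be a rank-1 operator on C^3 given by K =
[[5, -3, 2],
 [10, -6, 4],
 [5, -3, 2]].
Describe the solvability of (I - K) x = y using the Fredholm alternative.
(I - K) is singular (det(I - K) = 0, i.e. 1 ∈ sigma(K)). (I - K) x = y is solvable iff y ⊥ ker((I - K)^*) = span{(5, -3, 2)}, i.e. iff 5y_1 - 3y_2 + 2y_3 = 0. When solvable, the solutions are x = y + c·(1, 2, 1), c arbitrary (ker(I - K) = span{(1, 2, 1)}, dimension 1).

K has rank 1, so it is an outer product K = u v^T: every row of K is a multiple of one row vector. Reading off the entries, u = (1, 2, 1) and v = (5, -3, 2) (row i of K equals u_i·v^T). A rank-one matrix u v^T satisfies K u = u (v·u) and kills the (2)-dimensional subspace v^⊥, so its characteristic polynomial is lambda^2 (lambda - v·u) with v·u = tr K = 1. Hence the eigenvalues of I - K are 1 (multiplicity 2) and 1 - (1) = 0, so det(I - K) = 0. (Direct check: I - K =
[[-4, 3, -2],
 [-10, 7, -4],
 [-5, 3, -1]]
has determinant 0.) So 1 is an eigenvalue of K and (I - K) is not invertible. The finite-dimensional Fredholm alternative says: either (I - K) is invertible, or ker(I - K) ≠ {0} and then range(I - K) = ker((I - K)^*)^⊥, with dim ker(I - K) = dim ker((I - K)^*). We are in the second case, so we need both kernels. Kernel of I - K: (I - K) u = u - u (v·u) = u - u = 0, so ker(I - K) = span{u} = span{(1, 2, 1)} (it is exactly 1-dimensional because rank(I - K) = 2). Kernel of the adjoint: K is real, so (I - K)^* = I - K^T = I - v u^T, and (I - v u^T) v = v - v (u·v) = 0; hence ker((I - K)^*) = span{v} = span{(5, -3, 2)}. Therefore (I - K) x = y is solvable iff <y, v> = 0, i.e. iff 5y_1 - 3y_2 + 2y_3 = 0. When this holds, K y = u (v·y) = 0, so (I - K) y = y and x = y is a particular solution; the full solution set is the line x = y + c·u = y + c·(1, 2, 1), c ∈ C.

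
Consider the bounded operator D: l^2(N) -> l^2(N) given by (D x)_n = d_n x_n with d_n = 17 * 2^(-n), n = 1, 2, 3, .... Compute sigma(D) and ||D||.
sigma(D) = {17 * 2^(-n) : n ≥ 1} ∪ {0}; ||D|| = 17/2

A bounded diagonal operator on l^2 with diagonal entries d_n has spectrum equal to the closure of {d_n : n ≥ 1}: every d_n is an eigenvalue (with eigenvector e_n), so {d_n} ⊂ sigma(D); the spectrum is closed, so its closure is too; and for lambda not in the closure, (D - lambda I) has bounded inverse (the diagonal entries 1/(d_n - lambda) are bounded). For our sequence d_n = 17 * 2^(-n), n = 1, 2, 3, ...:
  - {d_n} = {17 * 2^(-n) : n ≥ 1}; the only limit point is 0
  - closure = {17 * 2^(-n) : n ≥ 1} ∪ {0}
For the norm: a diagonal operator has ||D|| = sup_n |d_n|. Here d_n = 17 * 2^(-n) is positive and decreasing, so sup_n |d_n| = d_1 = 17/2. So ||D|| = 17/2.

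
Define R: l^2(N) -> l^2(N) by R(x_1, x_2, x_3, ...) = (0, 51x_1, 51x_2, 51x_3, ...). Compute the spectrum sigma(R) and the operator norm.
sigma(R) = closed disk {z in C : |z| ≤ 51}; ||R|| = 51

Note R = 51·U where U is the unit right shift (U x)_k = x_{k-1} (with x_0 := 0); so ||R|| = 51||U|| and sigma(R) = 51·sigma(U). ||R x||^2 = sum_{k≥1} |51x_k|^2 = 2601||x||^2, so ||R|| = 51 and sigma(R) ⊂ {|z| ≤ 51}. For any |lambda| < 51, the equation (R - lambda I) x = 0 forces x_1 = 0, then 51x_k = lambda x_{k+1} ⇒ x = 0, so R has no eigenvalues. But (R - lambda I) is not surjective for |lambda| < 51: solving (R - lambda I) x = e_1 would require x_n proportional to (lambda/51)^(-n), which is not in l^2. So every |lambda| < 51 lies in the residual spectrum. The boundary |lambda| = 51 is in the approximate point spectrum (the spectrum is closed). Hence sigma(R) is the closed disk of radius 51.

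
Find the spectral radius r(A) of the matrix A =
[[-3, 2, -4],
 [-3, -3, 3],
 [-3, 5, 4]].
r(A) ≈ 6.9565

The eigenvalues of A are the roots of its characteristic polynomial. With M = A (coefficients from the trace, the sum of principal 2x2 minors, and det A):
  p(λ) = det(λ I - M) = λ^3 + 2λ^2 - 36λ - 183.
No integer candidate from the rational root theorem (±divisors of 183) is a root, so the roots are irrational. The cubic discriminant is Δ = -469371 < 0, so there is one real root and a complex-conjugate pair. p(6) = -111 and p(7) = 6 have opposite signs, so a root lies in (6, 7); Newton's method refines it to λ ≈ 6.9565. Dividing out (λ - (6.9565)) leaves approximately λ^2 + 8.9565λ + 26.3062. For λ^2 + 8.9565λ + 26.3062 the discriminant is -25.0057. It is negative, so the remaining roots are the complex-conjugate pair λ ≈ -4.4783 ± 2.5003i. Their product equals the constant term, so |λ|^2 ≈ 26.3062 and |λ| ≈ 5.129.
Thus the eigenvalues (to 4 decimals) are 6.9565 (modulus 6.9565); -4.4783 ± 2.5003i (modulus 5.129). The spectral radius is the largest modulus: r(A) ≈ 6.9565. (Cross-check: r(A) ≤ ||A||_2 ≈ 7.1765; equality holds whenever A is normal, though it can also hold for some non-normal A.)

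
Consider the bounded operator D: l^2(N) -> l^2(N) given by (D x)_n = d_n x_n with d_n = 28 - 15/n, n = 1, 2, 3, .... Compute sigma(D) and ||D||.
sigma(D) = {28 - 15/n : n ≥ 1} ∪ {28}; ||D|| = 28

A bounded diagonal operator on l^2 with diagonal entries d_n has spectrum equal to the closure of {d_n : n ≥ 1}: every d_n is an eigenvalue (with eigenvector e_n), so {d_n} ⊂ sigma(D); the spectrum is closed, so its closure is too; and for lambda not in the closure, (D - lambda I) has bounded inverse (the diagonal entries 1/(d_n - lambda) are bounded). For our sequence d_n = 28 - 15/n, n = 1, 2, 3, ...:
  - {d_n} = {28 - 15/n : n ≥ 1}; the only limit point is 28
  - closure = {28 - 15/n : n ≥ 1} ∪ {28}
For the norm: a diagonal operator has ||D|| = sup_n |d_n|. Here d_n = 28 - 15/n increases monotonically from d_1 = 13 toward 28, with all terms in [13, 28); so sup_n |d_n| = 28 (the supremum is the limit, not attained). So ||D|| = 28.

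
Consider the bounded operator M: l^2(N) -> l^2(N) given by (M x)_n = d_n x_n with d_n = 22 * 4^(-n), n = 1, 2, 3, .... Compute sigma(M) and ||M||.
sigma(M) = {22 * 4^(-n) : n ≥ 1} ∪ {0}; ||M|| = 11/2

A bounded diagonal operator on l^2 with diagonal entries d_n has spectrum equal to the closure of {d_n : n ≥ 1}: every d_n is an eigenvalue (with eigenvector e_n), so {d_n} ⊂ sigma(M); the spectrum is closed, so its closure is too; and for lambda not in the closure, (M - lambda I) has bounded inverse (the diagonal entries 1/(d_n - lambda) are bounded). For our sequence d_n = 22 * 4^(-n), n = 1, 2, 3, ...:
  - {d_n} = {22 * 4^(-n) : n ≥ 1}; the only limit point is 0
  - closure = {22 * 4^(-n) : n ≥ 1} ∪ {0}
For the norm: a diagonal operator has ||M|| = sup_n |d_n|. Here d_n = 22 * 4^(-n) is positive and decreasing, so sup_n |d_n| = d_1 = 22/4 = 11/2. So ||M|| = 11/2.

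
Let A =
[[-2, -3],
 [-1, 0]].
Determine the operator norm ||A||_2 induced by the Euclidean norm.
||A||_2 = sqrt((14 + sqrt(160))/2) ≈ 3.6503 (= sqrt(largest eigenvalue of A^T A))

||A||_2 = sigma_max(A) = sqrt(lambda_max(A^T A)). Form the symmetric matrix M = A^T A =
[[5, 6],
 [6, 9]].
Its characteristic polynomial (trace, determinant of M give the coefficients) is
  p(λ) = det(λ I - M) = λ^2 - 14λ + 9.
For λ^2 - 14λ + 9 the discriminant is 160. It is nonnegative but not a perfect square, so the roots are real and irrational: λ = (14 ± sqrt(160))/2 ≈ 13.3246, 0.6754.
So the eigenvalues of A^T A are ≈ 0.6754, 13.3246 (all ≥ 0, as they must be for A^T A). The largest is λ_max = (14 + sqrt(160))/2 ≈ 13.3246, hence ||A||_2 = sqrt(λ_max) = sqrt((14 + sqrt(160))/2) ≈ 3.6503.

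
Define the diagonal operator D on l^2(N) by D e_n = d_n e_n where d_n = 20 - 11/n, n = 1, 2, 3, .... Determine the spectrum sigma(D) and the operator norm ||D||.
sigma(D) = {20 - 11/n : n ≥ 1} ∪ {20}; ||D|| = 20

A bounded diagonal operator on l^2 with diagonal entries d_n has spectrum equal to the closure of {d_n : n ≥ 1}: every d_n is an eigenvalue (with eigenvector e_n), so {d_n} ⊂ sigma(D); the spectrum is closed, so its closure is too; and for lambda not in the closure, (D - lambda I) has bounded inverse (the diagonal entries 1/(d_n - lambda) are bounded). For our sequence d_n = 20 - 11/n, n = 1, 2, 3, ...:
  - {d_n} = {20 - 11/n : n ≥ 1}; the only limit point is 20
  - closure = {20 - 11/n : n ≥ 1} ∪ {20}
For the norm: a diagonal operator has ||D|| = sup_n |d_n|. Here d_n = 20 - 11/n increases monotonically from d_1 = 9 toward 20, with all terms in [9, 20); so sup_n |d_n| = 20 (the supremum is the limit, not attained). So ||D|| = 20.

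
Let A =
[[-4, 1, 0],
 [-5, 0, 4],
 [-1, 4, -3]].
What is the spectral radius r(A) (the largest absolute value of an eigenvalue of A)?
r(A) = 5

The eigenvalues of A are the roots of its characteristic polynomial. With M = A (coefficients from the trace, the sum of principal 2x2 minors, and det A):
  p(λ) = det(λ I - M) = λ^3 + 7λ^2 + λ - 45.
By the rational root theorem any rational root is an integer divisor of 45. Testing λ = -5: p(-5) = -125 + 175 - 5 - 45 = 0, so λ = -5 is a root. Dividing out (λ + 5) leaves p(λ) = (λ + 5)(λ^2 + 2λ - 9). For λ^2 + 2λ - 9 the discriminant is 40. It is nonnegative but not a perfect square, so the roots are real and irrational: λ = (-2 ± sqrt(40))/2 ≈ 2.1623, -4.1623.
Thus the eigenvalues (to 4 decimals) are 2.1623 (modulus 2.1623); -4.1623 (modulus 4.1623); -5 (modulus 5). The spectral radius is the largest modulus: r(A) = 5. (Cross-check: r(A) ≤ ||A||_2 ≈ 7.2467; equality holds whenever A is normal, though it can also hold for some non-normal A.)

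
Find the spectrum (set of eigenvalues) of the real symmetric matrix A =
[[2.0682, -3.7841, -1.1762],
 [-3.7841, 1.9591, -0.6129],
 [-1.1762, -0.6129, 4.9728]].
sigma(A) ≈ {-2, 5, 6}

A is real symmetric, so its spectrum consists of real eigenvalues. Expanding the characteristic polynomial of the displayed matrix gives
  det(λ I - A) = p(λ) = λ^3 + (-9)λ^2 + (8)λ + (60.0018).
Solving p(λ) = 0 yields eigenvalues ≈ -2, 5, 6. (A is shown rounded to 4 decimals, so these recover the underlying integer eigenvalues to within that precision.)
Verification: the trace of A = 9 equals the sum of eigenvalues 9, and det(A) ≈ -60.0018 matches the eigenvalue product -60.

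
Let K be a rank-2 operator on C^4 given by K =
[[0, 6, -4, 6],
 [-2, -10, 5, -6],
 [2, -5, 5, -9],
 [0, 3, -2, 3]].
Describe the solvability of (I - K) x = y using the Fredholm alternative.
(I - K) is invertible (det(I - K) = -17 ≠ 0), so for every y in C^4 the equation (I - K) x = y has a unique solution.

K has rank 2 and factors as K = U V^T = u1 v1^T + u2 v2^T with u1 = (-2, 3, 2, -1), v1 = (0, -3, 2, -3), u2 = (0, -1, 1, 0), v2 = (2, 1, 1, -3) (multiplying out reproduces the displayed K). The nonzero eigenvalues of U V^T coincide with those of the 2 x 2 matrix G = V^T U = [[v1·u1, v1·u2], [v2·u1, v2·u2]] = [[-2, 5], [4, 0]], and by the Sylvester determinant identity det(I_4 - U V^T) = det(I_2 - V^T U) = det([[3, -5], [-4, 1]]) = (3)(1) - (-5)(-4) = -17. (Direct check: I - K =
[[1, -6, 4, -6],
 [2, 11, -5, 6],
 [-2, 5, -4, 9],
 [0, -3, 2, -2]]
has determinant -17.) The finite-dimensional Fredholm alternative says: either (I - K) is invertible, or ker(I - K) ≠ {0} and then range(I - K) = ker((I - K)^*)^⊥, with dim ker(I - K) = dim ker((I - K)^*). Since det(I - K) ≠ 0, 1 is not an eigenvalue of K and ker(I - K) = {0}, so we are in the first case: for every y there is a unique x = (I - K)^(-1) y. (Explicitly, by the Woodbury identity, (I - U V^T)^(-1) = I + U (I_2 - G)^(-1) V^T.)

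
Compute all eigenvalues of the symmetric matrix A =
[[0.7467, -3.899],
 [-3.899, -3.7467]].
sigma(A) ≈ {-6, 3}

A is real symmetric, so its spectrum consists of real eigenvalues. Expanding the characteristic polynomial of the displayed matrix gives
  det(λ I - A) = p(λ) = λ^2 + (3)λ + (-18).
Solving p(λ) = 0 yields eigenvalues ≈ -6, 3. (A is shown rounded to 4 decimals, so these recover the underlying integer eigenvalues to within that precision.)
Verification: the trace of A = -3 equals the sum of eigenvalues -3, and det(A) ≈ -17.9999 matches the eigenvalue product -18.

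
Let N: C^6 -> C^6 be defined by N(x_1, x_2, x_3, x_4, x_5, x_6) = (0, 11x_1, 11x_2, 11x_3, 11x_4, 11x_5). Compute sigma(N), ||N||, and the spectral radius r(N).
sigma(N) = {0}; ||N|| = 11; r(N) = 0. (N is nilpotent with N^6 = 0.)

On C^6, N is a strictly lower-triangular matrix with 11 on the subdiagonal and zeros elsewhere, so its characteristic polynomial is lambda^6 and every eigenvalue is 0: sigma(N) = {0}. For the operator norm, N e_i = 11e_{i+1} for i = 1, ..., 5 and N e_6 = 0, so the singular values of N are 11 (with multiplicity 5) and 0; hence ||N|| = 11. The spectral radius r(N) = max|lambda| = 0. Note ||N|| > r(N) — characteristic of non-normal nilpotent operators. Indeed N^6 = 0.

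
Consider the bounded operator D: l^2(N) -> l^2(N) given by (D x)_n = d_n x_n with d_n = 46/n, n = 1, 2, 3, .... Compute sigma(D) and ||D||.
sigma(D) = {46/n : n ≥ 1} ∪ {0}; ||D|| = 46

A bounded diagonal operator on l^2 with diagonal entries d_n has spectrum equal to the closure of {d_n : n ≥ 1}: every d_n is an eigenvalue (with eigenvector e_n), so {d_n} ⊂ sigma(D); the spectrum is closed, so its closure is too; and for lambda not in the closure, (D - lambda I) has bounded inverse (the diagonal entries 1/(d_n - lambda) are bounded). For our sequence d_n = 46/n, n = 1, 2, 3, ...:
  - {d_n} = {46/n : n ≥ 1}; the only limit point is 0
  - closure = {46/n : n ≥ 1} ∪ {0}
For the norm: a diagonal operator has ||D|| = sup_n |d_n|. Here d_n = 46/n is positive and decreasing, so sup_n |d_n| = d_1 = 46. So ||D|| = 46.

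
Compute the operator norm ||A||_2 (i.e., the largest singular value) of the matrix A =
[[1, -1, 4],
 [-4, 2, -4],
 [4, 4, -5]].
||A||_2 ≈ 8.7183 (= sqrt(largest eigenvalue of A^T A))

||A||_2 = sigma_max(A) = sqrt(lambda_max(A^T A)). Form the symmetric matrix M = A^T A =
[[33, 7, 0],
 [7, 21, -32],
 [0, -32, 57]].
Its characteristic polynomial (trace, sum of principal 2x2 minors, determinant of M give the coefficients) is
  p(λ) = det(λ I - M) = λ^3 - 111λ^2 + 2698λ - 2916.
No integer candidate from the rational root theorem (±divisors of 2916) is a root, so the roots are irrational. The cubic discriminant is Δ = 10667273684 > 0, so there are three distinct real roots. p(1) = -328 and p(2) = 2044 have opposite signs, so a root lies in (1, 2); Newton's method refines it to λ ≈ 1.1331. p(33) = 1176 and p(34) = -196 have opposite signs, so a root lies in (33, 34); Newton's method refines it to λ ≈ 33.858. p(76) = -28 and p(77) = 3244 have opposite signs, so a root lies in (76, 77); Newton's method refines it to λ ≈ 76.0089. Check (Vieta): the three roots sum to 111, matching tr M = 111.
So the eigenvalues of A^T A are ≈ 1.1331, 33.858, 76.0089 (all ≥ 0, as they must be for A^T A). The largest is λ_max ≈ 76.0089, hence ||A||_2 = sqrt(λ_max) ≈ 8.7183.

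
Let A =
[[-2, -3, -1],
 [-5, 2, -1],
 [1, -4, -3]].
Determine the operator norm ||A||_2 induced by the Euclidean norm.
||A||_2 ≈ 6.2699 (= sqrt(largest eigenvalue of A^T A))

||A||_2 = sigma_max(A) = sqrt(lambda_max(A^T A)). Form the symmetric matrix M = A^T A =
[[30, -8, 4],
 [-8, 29, 13],
 [4, 13, 11]].
Its characteristic polynomial (trace, sum of principal 2x2 minors, determinant of M give the coefficients) is
  p(λ) = det(λ I - M) = λ^3 - 70λ^2 + 1270λ - 2500.
No integer candidate from the rational root theorem (±divisors of 2500) is a root, so the roots are irrational. The cubic discriminant is Δ = 111428000 > 0, so there are three distinct real roots. p(2) = -232 and p(3) = 707 have opposite signs, so a root lies in (2, 3); Newton's method refines it to λ ≈ 2.2351. p(28) = 132 and p(29) = -151 have opposite signs, so a root lies in (28, 29); Newton's method refines it to λ ≈ 28.4529. p(39) = -121 and p(40) = 300 have opposite signs, so a root lies in (39, 40); Newton's method refines it to λ ≈ 39.312. Check (Vieta): the three roots sum to 70, matching tr M = 70.
So the eigenvalues of A^T A are ≈ 2.2351, 28.4529, 39.312 (all ≥ 0, as they must be for A^T A). The largest is λ_max ≈ 39.312, hence ||A||_2 = sqrt(λ_max) ≈ 6.2699.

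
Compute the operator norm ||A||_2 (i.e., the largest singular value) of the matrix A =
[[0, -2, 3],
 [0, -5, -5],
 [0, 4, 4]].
||A||_2 = sqrt((95 + sqrt(4925))/2) ≈ 9.0879 (= sqrt(largest eigenvalue of A^T A))

||A||_2 = sigma_max(A) = sqrt(lambda_max(A^T A)). Form the symmetric matrix M = A^T A =
[[0, 0, 0],
 [0, 45, 35],
 [0, 35, 50]].
Its characteristic polynomial (trace, sum of principal 2x2 minors, determinant of M give the coefficients) is
  p(λ) = det(λ I - M) = λ^3 - 95λ^2 + 1025λ.
The constant term is 0, so λ = 0 is a root. Dividing out λ leaves p(λ) = λ(λ^2 - 95λ + 1025). For λ^2 - 95λ + 1025 the discriminant is 4925. It is nonnegative but not a perfect square, so the roots are real and irrational: λ = (95 ± sqrt(4925))/2 ≈ 82.5892, 12.4108.
So the eigenvalues of A^T A are ≈ 0, 12.4108, 82.5892 (all ≥ 0, as they must be for A^T A). The largest is λ_max = (95 + sqrt(4925))/2 ≈ 82.5892, hence ||A||_2 = sqrt(λ_max) = sqrt((95 + sqrt(4925))/2) ≈ 9.0879.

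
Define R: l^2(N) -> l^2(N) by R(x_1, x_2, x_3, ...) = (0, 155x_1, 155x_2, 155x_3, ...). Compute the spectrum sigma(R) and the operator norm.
sigma(R) = closed disk {z in C : |z| ≤ 155}; ||R|| = 155

Note R = 155·U where U is the unit right shift (U x)_k = x_{k-1} (with x_0 := 0); so ||R|| = 155||U|| and sigma(R) = 155·sigma(U). ||R x||^2 = sum_{k≥1} |155x_k|^2 = 24025||x||^2, so ||R|| = 155 and sigma(R) ⊂ {|z| ≤ 155}. For any |lambda| < 155, the equation (R - lambda I) x = 0 forces x_1 = 0, then 155x_k = lambda x_{k+1} ⇒ x = 0, so R has no eigenvalues. But (R - lambda I) is not surjective for |lambda| < 155: solving (R - lambda I) x = e_1 would require x_n proportional to (lambda/155)^(-n), which is not in l^2. So every |lambda| < 155 lies in the residual spectrum. The boundary |lambda| = 155 is in the approximate point spectrum (the spectrum is closed). Hence sigma(R) is the closed disk of radius 155.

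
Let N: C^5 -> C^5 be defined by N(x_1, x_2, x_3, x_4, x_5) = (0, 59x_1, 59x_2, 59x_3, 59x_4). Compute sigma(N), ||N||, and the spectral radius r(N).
sigma(N) = {0}; ||N|| = 59; r(N) = 0. (N is nilpotent with N^5 = 0.)

On C^5, N is a strictly lower-triangular matrix with 59 on the subdiagonal and zeros elsewhere, so its characteristic polynomial is lambda^5 and every eigenvalue is 0: sigma(N) = {0}. For the operator norm, N e_i = 59e_{i+1} for i = 1, ..., 4 and N e_5 = 0, so the singular values of N are 59 (with multiplicity 4) and 0; hence ||N|| = 59. The spectral radius r(N) = max|lambda| = 0. Note ||N|| > r(N) — characteristic of non-normal nilpotent operators. Indeed N^5 = 0.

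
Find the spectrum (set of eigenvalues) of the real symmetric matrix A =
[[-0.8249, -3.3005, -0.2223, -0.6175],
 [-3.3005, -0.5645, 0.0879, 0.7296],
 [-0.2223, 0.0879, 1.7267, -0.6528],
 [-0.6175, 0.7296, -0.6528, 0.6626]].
sigma(A) ≈ {-4, 0, 2, 3}

A is real symmetric, so its spectrum consists of real eigenvalues. Expanding the characteristic polynomial of the displayed matrix gives
  det(λ I - A) = p(λ) = λ^4 + (-1)λ^3 + (-14)λ^2 + (24)λ + (0.0011).
Solving p(λ) = 0 yields eigenvalues ≈ -4, 0, 2, 3. (A is shown rounded to 4 decimals, so these recover the underlying integer eigenvalues to within that precision.)
Verification: the trace of A = 1 equals the sum of eigenvalues 1, and det(A) ≈ 0.0011 matches the eigenvalue product 0.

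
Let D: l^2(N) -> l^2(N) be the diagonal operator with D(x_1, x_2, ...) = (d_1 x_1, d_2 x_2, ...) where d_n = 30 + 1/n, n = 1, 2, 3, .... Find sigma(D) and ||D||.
sigma(D) = {30 + 1/n : n ≥ 1} ∪ {30}; ||D|| = 31

A bounded diagonal operator on l^2 with diagonal entries d_n has spectrum equal to the closure of {d_n : n ≥ 1}: every d_n is an eigenvalue (with eigenvector e_n), so {d_n} ⊂ sigma(D); the spectrum is closed, so its closure is too; and for lambda not in the closure, (D - lambda I) has bounded inverse (the diagonal entries 1/(d_n - lambda) are bounded). For our sequence d_n = 30 + 1/n, n = 1, 2, 3, ...:
  - {d_n} = {30 + 1/n : n ≥ 1}; the only limit point is 30
  - closure = {30 + 1/n : n ≥ 1} ∪ {30}
For the norm: a diagonal operator has ||D|| = sup_n |d_n|. Here d_n = 30 + 1/n is positive and decreasing, so sup_n |d_n| = d_1 = 30 + 1 = 31. So ||D|| = 31.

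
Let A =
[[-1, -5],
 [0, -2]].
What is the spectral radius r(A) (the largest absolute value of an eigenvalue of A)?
r(A) = 2

The eigenvalues of A are the roots of its characteristic polynomial. With M = A (coefficients from the trace and determinant):
  p(λ) = det(λ I - M) = λ^2 + 3λ + 2.
For λ^2 + 3λ + 2 the discriminant is 1. It is a perfect square (1^2), so the roots are rational: λ = (-3 ± 1)/2 = -1, -2.
Thus the eigenvalues (to 4 decimals) are -1 (modulus 1); -2 (modulus 2). The spectral radius is the largest modulus: r(A) = 2. (Cross-check: r(A) ≤ ||A||_2 ≈ 5.465; equality holds whenever A is normal, though it can also hold for some non-normal A.)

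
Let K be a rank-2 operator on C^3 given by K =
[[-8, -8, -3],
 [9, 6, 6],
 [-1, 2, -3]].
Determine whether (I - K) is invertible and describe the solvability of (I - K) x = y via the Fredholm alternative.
(I - K) is invertible (det(I - K) = 21 ≠ 0), so for every y in C^3 the equation (I - K) x = y has a unique solution.

K has rank 2 and factors as K = U V^T = u1 v1^T + u2 v2^T with u1 = (-3, 3, 0), v1 = (3, 2, 2), u2 = (-1, 0, 1), v2 = (-1, 2, -3) (multiplying out reproduces the displayed K). The nonzero eigenvalues of U V^T coincide with those of the 2 x 2 matrix G = V^T U = [[v1·u1, v1·u2], [v2·u1, v2·u2]] = [[-3, -1], [9, -2]], and by the Sylvester determinant identity det(I_3 - U V^T) = det(I_2 - V^T U) = det([[4, 1], [-9, 3]]) = (4)(3) - (1)(-9) = 21. (Direct check: I - K =
[[9, 8, 3],
 [-9, -5, -6],
 [1, -2, 4]]
has determinant 21.) The finite-dimensional Fredholm alternative says: either (I - K) is invertible, or ker(I - K) ≠ {0} and then range(I - K) = ker((I - K)^*)^⊥, with dim ker(I - K) = dim ker((I - K)^*). Since det(I - K) ≠ 0, 1 is not an eigenvalue of K and ker(I - K) = {0}, so we are in the first case: for every y there is a unique x = (I - K)^(-1) y. (Explicitly, by the Woodbury identity, (I - U V^T)^(-1) = I + U (I_2 - G)^(-1) V^T.)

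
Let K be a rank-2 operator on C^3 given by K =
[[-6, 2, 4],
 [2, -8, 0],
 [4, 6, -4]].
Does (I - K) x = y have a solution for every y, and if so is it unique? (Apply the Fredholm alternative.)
(I - K) is invertible (det(I - K) = 103 ≠ 0), so for every y in C^3 the equation (I - K) x = y has a unique solution.

K has rank 2 and factors as K = U V^T = u1 v1^T + u2 v2^T with u1 = (2, -2, 0), v1 = (-3, 1, 2), u2 = (0, -2, 2), v2 = (2, 3, -2) (multiplying out reproduces the displayed K). The nonzero eigenvalues of U V^T coincide with those of the 2 x 2 matrix G = V^T U = [[v1·u1, v1·u2], [v2·u1, v2·u2]] = [[-8, 2], [-2, -10]], and by the Sylvester determinant identity det(I_3 - U V^T) = det(I_2 - V^T U) = det([[9, -2], [2, 11]]) = (9)(11) - (-2)(2) = 103. (Direct check: I - K =
[[7, -2, -4],
 [-2, 9, 0],
 [-4, -6, 5]]
has determinant 103.) The finite-dimensional Fredholm alternative says: either (I - K) is invertible, or ker(I - K) ≠ {0} and then range(I - K) = ker((I - K)^*)^⊥, with dim ker(I - K) = dim ker((I - K)^*). Since det(I - K) ≠ 0, 1 is not an eigenvalue of K and ker(I - K) = {0}, so we are in the first case: for every y there is a unique x = (I - K)^(-1) y. (Explicitly, by the Woodbury identity, (I - U V^T)^(-1) = I + U (I_2 - G)^(-1) V^T.)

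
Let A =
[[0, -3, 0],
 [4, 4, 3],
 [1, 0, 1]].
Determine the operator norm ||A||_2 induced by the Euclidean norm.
||A||_2 ≈ 6.7827 (= sqrt(largest eigenvalue of A^T A))

||A||_2 = sigma_max(A) = sqrt(lambda_max(A^T A)). Form the symmetric matrix M = A^T A =
[[17, 16, 13],
 [16, 25, 12],
 [13, 12, 10]].
Its characteristic polynomial (trace, sum of principal 2x2 minors, determinant of M give the coefficients) is
  p(λ) = det(λ I - M) = λ^3 - 52λ^2 + 276λ - 9.
No integer candidate from the rational root theorem (±divisors of 9) is a root, so the roots are irrational. The cubic discriminant is Δ = 119142549 > 0, so there are three distinct real roots. p(0) = -9 and p(1) = 216 have opposite signs, so a root lies in (0, 1); Newton's method refines it to λ ≈ 0.0328. p(5) = 196 and p(6) = -9 have opposite signs, so a root lies in (5, 6); Newton's method refines it to λ ≈ 5.9623. p(46) = -9 and p(47) = 1918 have opposite signs, so a root lies in (46, 47); Newton's method refines it to λ ≈ 46.0049. Check (Vieta): the three roots sum to 52, matching tr M = 52.
So the eigenvalues of A^T A are ≈ 0.0328, 5.9623, 46.0049 (all ≥ 0, as they must be for A^T A). The largest is λ_max ≈ 46.0049, hence ||A||_2 = sqrt(λ_max) ≈ 6.7827.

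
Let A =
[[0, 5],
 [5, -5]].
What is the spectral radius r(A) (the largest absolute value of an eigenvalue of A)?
r(A) = (5 + sqrt(125))/2 ≈ 8.0902

The eigenvalues of A are the roots of its characteristic polynomial. With M = A (coefficients from the trace and determinant):
  p(λ) = det(λ I - M) = λ^2 + 5λ - 25.
For λ^2 + 5λ - 25 the discriminant is 125. It is nonnegative but not a perfect square, so the roots are real and irrational: λ = (-5 ± sqrt(125))/2 ≈ 3.0902, -8.0902.
Thus the eigenvalues (to 4 decimals) are 3.0902 (modulus 3.0902); -8.0902 (modulus 8.0902). The spectral radius is the largest modulus: r(A) = (5 + sqrt(125))/2 ≈ 8.0902. (Cross-check: r(A) ≤ ||A||_2 ≈ 8.0902; equality holds whenever A is normal, though it can also hold for some non-normal A.)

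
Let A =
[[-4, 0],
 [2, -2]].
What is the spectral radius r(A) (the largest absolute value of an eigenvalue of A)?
r(A) = 4

The eigenvalues of A are the roots of its characteristic polynomial. With M = A (coefficients from the trace and determinant):
  p(λ) = det(λ I - M) = λ^2 + 6λ + 8.
For λ^2 + 6λ + 8 the discriminant is 4. It is a perfect square (2^2), so the roots are rational: λ = (-6 ± 2)/2 = -2, -4.
Thus the eigenvalues (to 4 decimals) are -2 (modulus 2); -4 (modulus 4). The spectral radius is the largest modulus: r(A) = 4. (Cross-check: r(A) ≤ ||A||_2 ≈ 4.5765; equality holds whenever A is normal, though it can also hold for some non-normal A.)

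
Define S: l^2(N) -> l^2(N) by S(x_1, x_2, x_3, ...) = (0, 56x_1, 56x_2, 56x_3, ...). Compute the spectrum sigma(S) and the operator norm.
sigma(S) = closed disk {z in C : |z| ≤ 56}; ||S|| = 56

Note S = 56·U where U is the unit right shift (U x)_k = x_{k-1} (with x_0 := 0); so ||S|| = 56||U|| and sigma(S) = 56·sigma(U). ||S x||^2 = sum_{k≥1} |56x_k|^2 = 3136||x||^2, so ||S|| = 56 and sigma(S) ⊂ {|z| ≤ 56}. For any |lambda| < 56, the equation (S - lambda I) x = 0 forces x_1 = 0, then 56x_k = lambda x_{k+1} ⇒ x = 0, so S has no eigenvalues. But (S - lambda I) is not surjective for |lambda| < 56: solving (S - lambda I) x = e_1 would require x_n proportional to (lambda/56)^(-n), which is not in l^2. So every |lambda| < 56 lies in the residual spectrum. The boundary |lambda| = 56 is in the approximate point spectrum (the spectrum is closed). Hence sigma(S) is the closed disk of radius 56.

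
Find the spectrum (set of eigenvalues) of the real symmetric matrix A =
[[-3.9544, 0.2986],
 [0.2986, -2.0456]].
sigma(A) ≈ {-4, -2}

A is real symmetric, so its spectrum consists of real eigenvalues. Expanding the characteristic polynomial of the displayed matrix gives
  det(λ I - A) = p(λ) = λ^2 + (6)λ + (8).
Solving p(λ) = 0 yields eigenvalues ≈ -4, -2. (A is shown rounded to 4 decimals, so these recover the underlying integer eigenvalues to within that precision.)
Verification: the trace of A = -6 equals the sum of eigenvalues -6, and det(A) ≈ 8.0000 matches the eigenvalue product 8.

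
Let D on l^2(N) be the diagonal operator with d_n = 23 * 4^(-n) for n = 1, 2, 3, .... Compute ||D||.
||D|| = 23/4 (attained at n = 1)

For D diagonal, ||D|| = sup_n |d_n|. The sequence d_n = 23 * 4^(-n) is positive and strictly decreasing (ratio 4^(-1) < 1), so the supremum is d_1 = 23/4. Hence ||D|| = 23/4.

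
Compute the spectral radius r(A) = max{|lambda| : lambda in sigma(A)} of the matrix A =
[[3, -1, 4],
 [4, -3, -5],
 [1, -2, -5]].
r(A) ≈ 7.7747

The eigenvalues of A are the roots of its characteristic polynomial. With M = A (coefficients from the trace, the sum of principal 2x2 minors, and det A):
  p(λ) = det(λ I - M) = λ^3 + 5λ^2 - 19λ + 20.
No integer candidate from the rational root theorem (±divisors of 20) is a root, so the roots are irrational. The cubic discriminant is Δ = -18539 < 0, so there is one real root and a complex-conjugate pair. p(-8) = -20 and p(-7) = 55 have opposite signs, so a root lies in (-8, -7); Newton's method refines it to λ ≈ -7.7747. Dividing out (λ - (-7.7747)) leaves approximately λ^2 - 2.7747λ + 2.5724. For λ^2 - 2.7747λ + 2.5724 the discriminant is -2.5908. It is negative, so the remaining roots are the complex-conjugate pair λ ≈ 1.3873 ± 0.8048i. Their product equals the constant term, so |λ|^2 ≈ 2.5724 and |λ| ≈ 1.6039.
Thus the eigenvalues (to 4 decimals) are -7.7747 (modulus 7.7747); 1.3873 ± 0.8048i (modulus 1.6039). The spectral radius is the largest modulus: r(A) ≈ 7.7747. (Cross-check: r(A) ≤ ||A||_2 ≈ 8.9234; equality holds whenever A is normal, though it can also hold for some non-normal A.)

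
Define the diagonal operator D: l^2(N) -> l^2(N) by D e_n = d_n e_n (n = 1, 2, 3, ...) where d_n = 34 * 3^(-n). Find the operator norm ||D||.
||D|| = 34/3 (attained at n = 1)

For D diagonal, ||D|| = sup_n |d_n|. The sequence d_n = 34 * 3^(-n) is positive and strictly decreasing (ratio 3^(-1) < 1), so the supremum is d_1 = 34/3. Hence ||D|| = 34/3.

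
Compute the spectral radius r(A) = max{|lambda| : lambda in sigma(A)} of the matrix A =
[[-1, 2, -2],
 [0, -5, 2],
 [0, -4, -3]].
r(A) = sqrt(23) ≈ 4.7958

The eigenvalues of A are the roots of its characteristic polynomial. With M = A (coefficients from the trace, the sum of principal 2x2 minors, and det A):
  p(λ) = det(λ I - M) = λ^3 + 9λ^2 + 31λ + 23.
By the rational root theorem any rational root is an integer divisor of 23. Testing λ = -1: p(-1) = -1 + 9 - 31 + 23 = 0, so λ = -1 is a root. Dividing out (λ + 1) leaves p(λ) = (λ + 1)(λ^2 + 8λ + 23). For λ^2 + 8λ + 23 the discriminant is -28. It is negative, so the roots are the complex-conjugate pair λ = -4 ± (sqrt(28)/2) i ≈ -4 ± 2.6458i. For a conjugate pair the product of the roots equals the constant term, so |λ|^2 = 23 and |λ| = sqrt(23) ≈ 4.7958.
Thus the eigenvalues (to 4 decimals) are -4 ± 2.6458i (modulus 4.7958); -1 (modulus 1). The spectral radius is the largest modulus: r(A) = sqrt(23) ≈ 4.7958. (Cross-check: r(A) ≤ ||A||_2 ≈ 6.7265; equality holds whenever A is normal, though it can also hold for some non-normal A.)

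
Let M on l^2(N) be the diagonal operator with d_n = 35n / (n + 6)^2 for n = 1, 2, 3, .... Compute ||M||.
||M|| = 35/24 (attained at n = 6)

For M diagonal, ||M|| = sup_n |d_n|. Treat f(x) = 35x / (x + 6)^2 for real x > 0. By the quotient rule, f'(x) = 35(6 - x)/(x + 6)^3, which is positive for x < 6 and negative for x > 6. So f has a unique maximum at x = 6, and since 6 is a positive integer, the supremum over n ≥ 1 is attained at n = 6: d_6 = 35·6/(6 + 6)^2 = 35·6/144 = 35/24. Hence ||M|| = 35/24.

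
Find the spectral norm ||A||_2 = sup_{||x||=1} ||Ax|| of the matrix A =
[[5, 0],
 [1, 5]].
||A||_2 = sqrt((51 + sqrt(101))/2) ≈ 5.5249 (= sqrt(largest eigenvalue of A^T A))

||A||_2 = sigma_max(A) = sqrt(lambda_max(A^T A)). Form the symmetric matrix M = A^T A =
[[26, 5],
 [5, 25]].
Its characteristic polynomial (trace, determinant of M give the coefficients) is
  p(λ) = det(λ I - M) = λ^2 - 51λ + 625.
For λ^2 - 51λ + 625 the discriminant is 101. It is nonnegative but not a perfect square, so the roots are real and irrational: λ = (51 ± sqrt(101))/2 ≈ 30.5249, 20.4751.
So the eigenvalues of A^T A are ≈ 20.4751, 30.5249 (all ≥ 0, as they must be for A^T A). The largest is λ_max = (51 + sqrt(101))/2 ≈ 30.5249, hence ||A||_2 = sqrt(λ_max) = sqrt((51 + sqrt(101))/2) ≈ 5.5249.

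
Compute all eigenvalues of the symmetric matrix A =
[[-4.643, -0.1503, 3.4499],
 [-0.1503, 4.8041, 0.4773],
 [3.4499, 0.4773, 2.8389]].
sigma(A) ≈ {-6, 4, 5}

A is real symmetric, so its spectrum consists of real eigenvalues. Expanding the characteristic polynomial of the displayed matrix gives
  det(λ I - A) = p(λ) = λ^3 + (-3)λ^2 + (-34)λ + (120.0018).
Solving p(λ) = 0 yields eigenvalues ≈ -6, 4, 5. (A is shown rounded to 4 decimals, so these recover the underlying integer eigenvalues to within that precision.)
Verification: the trace of A = 3 equals the sum of eigenvalues 3, and det(A) ≈ -120.0018 matches the eigenvalue product -120.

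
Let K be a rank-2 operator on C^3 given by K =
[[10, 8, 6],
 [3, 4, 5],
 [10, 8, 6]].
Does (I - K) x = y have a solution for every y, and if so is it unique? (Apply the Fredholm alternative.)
(I - K) is invertible (det(I - K) = -19 ≠ 0), so for every y in C^3 the equation (I - K) x = y has a unique solution.

K has rank 2 and factors as K = U V^T = u1 v1^T + u2 v2^T with u1 = (-2, 1, -2), v1 = (-3, -2, -1), u2 = (2, 3, 2), v2 = (2, 2, 2) (multiplying out reproduces the displayed K). The nonzero eigenvalues of U V^T coincide with those of the 2 x 2 matrix G = V^T U = [[v1·u1, v1·u2], [v2·u1, v2·u2]] = [[6, -14], [-6, 14]], and by the Sylvester determinant identity det(I_3 - U V^T) = det(I_2 - V^T U) = det([[-5, 14], [6, -13]]) = (-5)(-13) - (14)(6) = -19. (Direct check: I - K =
[[-9, -8, -6],
 [-3, -3, -5],
 [-10, -8, -5]]
has determinant -19.) The finite-dimensional Fredholm alternative says: either (I - K) is invertible, or ker(I - K) ≠ {0} and then range(I - K) = ker((I - K)^*)^⊥, with dim ker(I - K) = dim ker((I - K)^*). Since det(I - K) ≠ 0, 1 is not an eigenvalue of K and ker(I - K) = {0}, so we are in the first case: for every y there is a unique x = (I - K)^(-1) y. (Explicitly, by the Woodbury identity, (I - U V^T)^(-1) = I + U (I_2 - G)^(-1) V^T.)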